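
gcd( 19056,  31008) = 48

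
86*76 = 6536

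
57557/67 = 57557/67 =859.06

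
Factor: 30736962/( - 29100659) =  - 2^1*  3^3*7^( - 2)*29^( - 1 ) * 41^1 * 13883^1*20479^( - 1)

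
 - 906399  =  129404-1035803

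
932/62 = 466/31 = 15.03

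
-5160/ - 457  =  5160/457 = 11.29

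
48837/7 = 6976 + 5/7  =  6976.71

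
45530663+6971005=52501668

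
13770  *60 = 826200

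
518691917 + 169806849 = 688498766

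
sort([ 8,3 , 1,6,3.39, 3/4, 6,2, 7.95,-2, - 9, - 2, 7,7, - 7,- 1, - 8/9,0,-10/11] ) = [ - 9, - 7,  -  2, - 2,-1  ,  -  10/11, - 8/9,0, 3/4,1,2,3,3.39, 6,6,7,7, 7.95,8]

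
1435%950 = 485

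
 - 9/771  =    -  3/257 = - 0.01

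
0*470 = 0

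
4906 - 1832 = 3074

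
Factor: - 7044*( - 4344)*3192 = 2^8 * 3^3  *  7^1*19^1 *181^1*587^1 = 97672442112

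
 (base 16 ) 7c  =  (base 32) 3s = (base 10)124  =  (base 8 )174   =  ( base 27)4g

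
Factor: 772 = 2^2*193^1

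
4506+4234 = 8740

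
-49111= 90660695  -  90709806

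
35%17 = 1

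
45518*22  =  1001396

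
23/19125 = 23/19125 = 0.00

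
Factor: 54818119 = 1259^1*43541^1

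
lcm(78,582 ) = 7566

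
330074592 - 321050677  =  9023915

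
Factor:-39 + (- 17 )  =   - 56 = - 2^3*7^1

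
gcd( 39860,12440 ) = 20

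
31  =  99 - 68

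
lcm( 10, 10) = 10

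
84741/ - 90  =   - 942 + 13/30 = - 941.57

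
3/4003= 3/4003  =  0.00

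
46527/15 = 15509/5 =3101.80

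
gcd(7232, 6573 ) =1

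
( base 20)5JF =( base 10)2395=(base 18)771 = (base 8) 4533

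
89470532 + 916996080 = 1006466612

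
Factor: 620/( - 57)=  - 2^2*3^( - 1)*5^1*19^ ( - 1)*31^1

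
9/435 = 3/145 = 0.02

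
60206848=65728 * 916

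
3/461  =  3/461 =0.01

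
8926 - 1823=7103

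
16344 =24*681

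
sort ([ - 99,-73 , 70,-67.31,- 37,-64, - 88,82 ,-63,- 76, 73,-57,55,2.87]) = [  -  99, - 88 , - 76, - 73, - 67.31 ,-64, - 63,-57,  -  37,2.87, 55, 70,73 , 82 ]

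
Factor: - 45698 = - 2^1*73^1*313^1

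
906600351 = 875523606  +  31076745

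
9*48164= 433476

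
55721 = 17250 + 38471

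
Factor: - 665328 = -2^4*3^1*83^1*167^1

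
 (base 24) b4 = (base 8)414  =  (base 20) D8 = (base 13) 178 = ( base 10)268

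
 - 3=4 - 7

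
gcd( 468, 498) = 6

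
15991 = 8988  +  7003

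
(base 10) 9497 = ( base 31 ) 9RB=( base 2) 10010100011001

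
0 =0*97664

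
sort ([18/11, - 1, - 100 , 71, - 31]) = [ - 100, - 31 , - 1,  18/11, 71]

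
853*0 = 0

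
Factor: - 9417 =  - 3^1*43^1*73^1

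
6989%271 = 214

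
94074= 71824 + 22250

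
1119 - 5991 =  - 4872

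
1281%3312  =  1281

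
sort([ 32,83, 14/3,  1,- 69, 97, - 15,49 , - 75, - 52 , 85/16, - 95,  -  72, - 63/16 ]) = [-95 ,-75,-72, - 69,-52,  -  15,-63/16,1, 14/3, 85/16,  32, 49,83 , 97 ]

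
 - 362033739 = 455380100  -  817413839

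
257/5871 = 257/5871 = 0.04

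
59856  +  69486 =129342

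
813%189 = 57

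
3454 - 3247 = 207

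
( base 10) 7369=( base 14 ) 2985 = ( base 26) anb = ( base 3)101002221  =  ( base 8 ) 16311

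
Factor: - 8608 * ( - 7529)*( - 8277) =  - 536429324064 = -2^5*3^1*31^1*89^1*269^1*7529^1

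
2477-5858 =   -  3381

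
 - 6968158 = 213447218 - 220415376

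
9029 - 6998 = 2031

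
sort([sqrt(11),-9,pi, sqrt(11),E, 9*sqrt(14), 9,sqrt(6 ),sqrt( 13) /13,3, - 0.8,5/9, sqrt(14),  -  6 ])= [ - 9, - 6, - 0.8,sqrt(13)/13,5/9, sqrt(6 ),E,3,  pi,  sqrt(11),sqrt ( 11), sqrt(14),9,9 *sqrt( 14)]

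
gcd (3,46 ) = 1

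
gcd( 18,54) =18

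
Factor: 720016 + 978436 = 1698452 = 2^2 * 7^1*60659^1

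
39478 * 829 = 32727262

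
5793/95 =60+ 93/95 = 60.98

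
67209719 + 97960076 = 165169795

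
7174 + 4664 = 11838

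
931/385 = 133/55 = 2.42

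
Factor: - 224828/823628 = - 56207/205907=-13^( - 1)*47^ (-1)*337^( - 1)*56207^1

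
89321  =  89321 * 1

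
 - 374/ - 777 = 374/777 = 0.48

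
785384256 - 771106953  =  14277303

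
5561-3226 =2335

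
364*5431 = 1976884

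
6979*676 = 4717804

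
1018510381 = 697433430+321076951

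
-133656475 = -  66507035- 67149440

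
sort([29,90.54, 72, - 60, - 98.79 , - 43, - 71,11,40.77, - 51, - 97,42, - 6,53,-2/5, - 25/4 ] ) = [ - 98.79, - 97, - 71, - 60, - 51, - 43,- 25/4,  -  6,  -  2/5,11, 29,40.77,  42,53,72,90.54]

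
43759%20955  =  1849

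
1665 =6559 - 4894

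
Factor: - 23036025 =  - 3^1*5^2*307147^1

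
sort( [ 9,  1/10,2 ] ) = [ 1/10 , 2,9]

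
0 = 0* ( - 47894) 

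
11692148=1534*7622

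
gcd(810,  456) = 6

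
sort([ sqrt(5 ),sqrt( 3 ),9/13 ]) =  [ 9/13,sqrt( 3), sqrt ( 5) ] 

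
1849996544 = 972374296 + 877622248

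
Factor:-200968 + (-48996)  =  -2^2*11^1*13^1*19^1*23^1 = - 249964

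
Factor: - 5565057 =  -3^1*23^1* 59^1  *1367^1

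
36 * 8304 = 298944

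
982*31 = 30442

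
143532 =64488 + 79044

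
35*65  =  2275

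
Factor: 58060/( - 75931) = -2^2 *5^1*2903^1 * 75931^( - 1)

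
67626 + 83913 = 151539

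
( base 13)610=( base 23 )1lf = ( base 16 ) 403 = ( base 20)2B7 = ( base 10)1027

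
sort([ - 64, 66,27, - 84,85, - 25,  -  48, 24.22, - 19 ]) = [ - 84,  -  64,-48, - 25, - 19, 24.22,27,66,85]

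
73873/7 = 10553 +2/7= 10553.29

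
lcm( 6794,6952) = 298936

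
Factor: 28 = 2^2*7^1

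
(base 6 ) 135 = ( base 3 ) 2012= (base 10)59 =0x3B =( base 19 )32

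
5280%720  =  240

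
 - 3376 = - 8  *422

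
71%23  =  2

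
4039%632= 247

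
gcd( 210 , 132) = 6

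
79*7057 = 557503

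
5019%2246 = 527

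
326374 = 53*6158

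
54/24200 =27/12100 = 0.00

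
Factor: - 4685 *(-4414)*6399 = 132328696410 = 2^1 * 3^4 * 5^1*79^1*937^1*2207^1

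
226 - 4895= - 4669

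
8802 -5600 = 3202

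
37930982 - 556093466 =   -  518162484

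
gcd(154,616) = 154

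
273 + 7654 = 7927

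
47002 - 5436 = 41566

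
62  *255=15810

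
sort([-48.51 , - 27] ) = [  -  48.51,-27 ] 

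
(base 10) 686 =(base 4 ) 22232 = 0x2ae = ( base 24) 14e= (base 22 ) 194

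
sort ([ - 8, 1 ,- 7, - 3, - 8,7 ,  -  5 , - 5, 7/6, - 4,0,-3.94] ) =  [-8, - 8, - 7, - 5, - 5, - 4,  -  3.94,- 3, 0, 1, 7/6, 7]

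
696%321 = 54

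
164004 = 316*519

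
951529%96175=85954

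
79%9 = 7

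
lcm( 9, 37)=333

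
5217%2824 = 2393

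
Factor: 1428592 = 2^4*11^1*8117^1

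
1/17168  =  1/17168 =0.00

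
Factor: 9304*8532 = 79381728= 2^5* 3^3*79^1*1163^1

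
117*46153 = 5399901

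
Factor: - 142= - 2^1*71^1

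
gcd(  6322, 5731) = 1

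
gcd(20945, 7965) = 295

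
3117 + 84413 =87530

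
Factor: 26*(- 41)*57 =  - 60762 = - 2^1*3^1*13^1 * 19^1 *41^1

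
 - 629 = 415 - 1044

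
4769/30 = 158 + 29/30  =  158.97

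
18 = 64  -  46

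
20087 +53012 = 73099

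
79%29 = 21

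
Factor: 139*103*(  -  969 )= - 13873173 = - 3^1*  17^1*19^1*103^1 *139^1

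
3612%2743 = 869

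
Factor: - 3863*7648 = - 2^5*239^1*3863^1 = - 29544224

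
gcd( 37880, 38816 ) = 8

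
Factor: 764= 2^2*191^1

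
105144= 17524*6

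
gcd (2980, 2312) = 4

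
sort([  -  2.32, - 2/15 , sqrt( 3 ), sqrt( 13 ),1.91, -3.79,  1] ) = [  -  3.79,  -  2.32, - 2/15 , 1, sqrt( 3 ),1.91,  sqrt(13)]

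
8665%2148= 73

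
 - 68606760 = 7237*(  -  9480)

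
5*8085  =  40425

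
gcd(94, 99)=1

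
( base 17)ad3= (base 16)c2a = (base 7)12036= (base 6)22230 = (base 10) 3114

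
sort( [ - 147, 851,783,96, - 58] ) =[ - 147, - 58, 96, 783, 851] 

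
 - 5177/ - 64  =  5177/64 =80.89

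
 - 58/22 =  -29/11 = - 2.64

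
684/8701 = 684/8701 = 0.08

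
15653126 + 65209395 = 80862521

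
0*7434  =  0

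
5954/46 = 129 + 10/23 = 129.43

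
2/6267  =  2/6267  =  0.00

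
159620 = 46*3470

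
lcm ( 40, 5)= 40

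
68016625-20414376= 47602249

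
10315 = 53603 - 43288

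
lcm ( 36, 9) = 36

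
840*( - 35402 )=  - 29737680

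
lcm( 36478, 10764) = 656604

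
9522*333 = 3170826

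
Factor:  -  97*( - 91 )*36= 2^2*3^2*7^1 * 13^1*97^1 = 317772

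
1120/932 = 280/233 = 1.20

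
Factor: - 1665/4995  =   - 1/3 = -3^( -1)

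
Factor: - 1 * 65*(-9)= 585= 3^2*5^1* 13^1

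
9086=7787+1299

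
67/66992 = 67/66992=   0.00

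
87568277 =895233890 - 807665613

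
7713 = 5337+2376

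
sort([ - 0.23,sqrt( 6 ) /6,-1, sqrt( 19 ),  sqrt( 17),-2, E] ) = [ - 2,-1, - 0.23, sqrt( 6 )/6 , E, sqrt( 17 ),sqrt(19)]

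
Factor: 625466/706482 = 3^( - 4 )*7^( -2 ) * 89^(- 1)*277^1*1129^1 = 312733/353241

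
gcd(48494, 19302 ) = 2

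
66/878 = 33/439  =  0.08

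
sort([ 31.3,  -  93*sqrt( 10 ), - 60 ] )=[ - 93*sqrt(10), - 60,31.3 ] 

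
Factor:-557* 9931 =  - 557^1*9931^1= - 5531567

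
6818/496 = 13 + 185/248 = 13.75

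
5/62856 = 5/62856 = 0.00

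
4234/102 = 2117/51=41.51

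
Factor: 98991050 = 2^1 * 5^2*107^1*18503^1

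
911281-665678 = 245603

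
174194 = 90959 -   -  83235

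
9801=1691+8110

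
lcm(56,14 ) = 56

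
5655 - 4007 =1648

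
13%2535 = 13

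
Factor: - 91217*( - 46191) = 3^1 * 7^1 * 83^1 * 89^1 * 157^1*173^1 = 4213404447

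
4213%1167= 712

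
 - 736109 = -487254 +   -  248855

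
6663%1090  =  123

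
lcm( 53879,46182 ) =323274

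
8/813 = 8/813= 0.01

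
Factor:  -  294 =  - 2^1*3^1*7^2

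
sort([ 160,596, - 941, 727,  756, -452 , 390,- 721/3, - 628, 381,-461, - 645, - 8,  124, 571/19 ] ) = [  -  941 ,  -  645, - 628, - 461, - 452, - 721/3 , - 8,571/19,124, 160, 381,390, 596, 727, 756]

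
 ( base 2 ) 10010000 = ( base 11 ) 121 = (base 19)7B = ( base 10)144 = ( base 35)44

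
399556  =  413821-14265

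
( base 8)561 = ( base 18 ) 129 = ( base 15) 199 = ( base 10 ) 369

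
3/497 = 3/497 = 0.01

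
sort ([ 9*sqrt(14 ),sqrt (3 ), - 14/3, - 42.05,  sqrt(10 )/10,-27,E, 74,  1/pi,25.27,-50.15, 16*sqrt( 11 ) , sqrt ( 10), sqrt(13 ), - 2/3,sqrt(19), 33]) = [ - 50.15, - 42.05, - 27, - 14/3,-2/3, sqrt(10)/10,1/pi  ,  sqrt( 3 ), E, sqrt (10), sqrt(13 ),sqrt(19 ), 25.27,33, 9*sqrt(14 ), 16*sqrt (11 ) , 74] 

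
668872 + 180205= 849077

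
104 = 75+29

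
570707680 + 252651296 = 823358976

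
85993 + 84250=170243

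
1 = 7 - 6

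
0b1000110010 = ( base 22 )13c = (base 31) I4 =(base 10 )562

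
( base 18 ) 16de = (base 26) bmg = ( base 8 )17530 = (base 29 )9fk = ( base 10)8024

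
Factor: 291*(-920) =-2^3*3^1*5^1*23^1*97^1 = - 267720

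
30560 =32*955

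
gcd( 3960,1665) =45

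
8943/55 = 162 + 3/5 = 162.60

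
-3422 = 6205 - 9627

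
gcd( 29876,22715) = 77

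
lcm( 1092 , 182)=1092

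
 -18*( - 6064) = 109152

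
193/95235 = 193/95235 = 0.00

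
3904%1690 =524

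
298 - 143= 155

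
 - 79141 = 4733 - 83874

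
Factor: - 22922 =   -  2^1*73^1 * 157^1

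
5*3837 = 19185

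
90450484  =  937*96532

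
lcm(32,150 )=2400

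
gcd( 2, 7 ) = 1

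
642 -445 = 197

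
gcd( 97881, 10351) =1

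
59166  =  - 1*( - 59166 ) 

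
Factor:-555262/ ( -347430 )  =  3^( -1 )*5^( -1)*37^(  -  1)*887^1 =887/555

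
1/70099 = 1/70099 = 0.00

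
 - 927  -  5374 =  - 6301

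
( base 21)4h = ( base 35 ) 2V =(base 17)5G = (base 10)101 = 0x65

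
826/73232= 413/36616 = 0.01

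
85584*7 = 599088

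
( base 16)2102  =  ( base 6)103042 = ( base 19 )147E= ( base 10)8450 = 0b10000100000010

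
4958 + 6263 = 11221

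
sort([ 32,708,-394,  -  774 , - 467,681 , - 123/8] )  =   [ - 774, - 467,  -  394,-123/8,32,681, 708]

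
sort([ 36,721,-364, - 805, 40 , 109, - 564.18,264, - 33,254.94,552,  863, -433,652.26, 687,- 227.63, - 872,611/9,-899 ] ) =[ - 899,  -  872, - 805, - 564.18, - 433, - 364, - 227.63,-33,36, 40, 611/9, 109,254.94 , 264,552 , 652.26, 687,721,  863 ]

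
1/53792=1/53792 = 0.00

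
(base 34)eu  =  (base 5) 4011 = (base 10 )506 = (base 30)gq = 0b111111010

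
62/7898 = 31/3949 = 0.01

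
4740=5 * 948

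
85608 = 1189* 72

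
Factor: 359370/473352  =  495/652= 2^(-2) *3^2*5^1* 11^1*163^( - 1 )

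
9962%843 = 689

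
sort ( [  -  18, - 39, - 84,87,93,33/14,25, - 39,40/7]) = [ - 84,-39,-39 , - 18,33/14,40/7, 25,87, 93] 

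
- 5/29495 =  - 1/5899 =- 0.00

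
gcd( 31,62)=31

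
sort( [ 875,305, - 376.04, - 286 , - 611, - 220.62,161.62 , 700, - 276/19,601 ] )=[ - 611, - 376.04,-286, - 220.62, - 276/19, 161.62,305,601, 700,875]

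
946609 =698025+248584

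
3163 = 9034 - 5871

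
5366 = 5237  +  129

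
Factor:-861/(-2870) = 2^( - 1 )*3^1*5^(  -  1) = 3/10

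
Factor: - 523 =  - 523^1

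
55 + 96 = 151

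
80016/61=80016/61= 1311.74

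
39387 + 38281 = 77668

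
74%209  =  74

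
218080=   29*7520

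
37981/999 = 37981/999= 38.02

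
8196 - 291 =7905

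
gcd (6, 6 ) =6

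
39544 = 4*9886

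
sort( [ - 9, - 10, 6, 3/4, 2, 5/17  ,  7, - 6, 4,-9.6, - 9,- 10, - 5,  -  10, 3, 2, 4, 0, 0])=[- 10,-10,-10, - 9.6,-9,-9,-6, - 5, 0, 0, 5/17,3/4, 2, 2, 3, 4,4, 6, 7] 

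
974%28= 22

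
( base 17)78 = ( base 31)43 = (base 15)87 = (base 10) 127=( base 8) 177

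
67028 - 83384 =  - 16356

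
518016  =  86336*6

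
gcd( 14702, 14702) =14702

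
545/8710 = 109/1742 =0.06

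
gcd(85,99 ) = 1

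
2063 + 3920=5983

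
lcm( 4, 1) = 4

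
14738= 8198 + 6540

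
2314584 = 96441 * 24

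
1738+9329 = 11067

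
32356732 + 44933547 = 77290279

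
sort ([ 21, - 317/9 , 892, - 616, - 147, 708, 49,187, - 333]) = [ - 616, - 333, - 147,  -  317/9, 21, 49, 187, 708, 892 ]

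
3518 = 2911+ 607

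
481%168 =145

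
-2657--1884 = - 773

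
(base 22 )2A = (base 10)54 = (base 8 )66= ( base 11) 4A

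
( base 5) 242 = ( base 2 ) 1001000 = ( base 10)72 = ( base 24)30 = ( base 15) 4c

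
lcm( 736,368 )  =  736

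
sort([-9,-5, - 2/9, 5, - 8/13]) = [ - 9,  -  5, - 8/13,-2/9 , 5] 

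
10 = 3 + 7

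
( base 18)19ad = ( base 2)10001011101101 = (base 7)35032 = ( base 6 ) 105221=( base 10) 8941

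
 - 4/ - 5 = 4/5 = 0.80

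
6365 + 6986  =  13351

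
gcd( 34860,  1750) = 70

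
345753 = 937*369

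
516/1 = 516 = 516.00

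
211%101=9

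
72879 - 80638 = -7759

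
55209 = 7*7887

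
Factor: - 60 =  - 2^2*3^1*5^1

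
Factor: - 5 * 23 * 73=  - 5^1 * 23^1 * 73^1 =- 8395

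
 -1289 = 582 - 1871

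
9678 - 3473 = 6205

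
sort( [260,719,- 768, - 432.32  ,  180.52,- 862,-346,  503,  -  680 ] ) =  [ - 862,-768,-680, - 432.32, - 346,180.52, 260, 503,  719]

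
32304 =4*8076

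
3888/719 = 3888/719 = 5.41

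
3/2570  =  3/2570   =  0.00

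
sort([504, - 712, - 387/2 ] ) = [ - 712 , - 387/2, 504]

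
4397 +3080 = 7477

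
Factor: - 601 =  - 601^1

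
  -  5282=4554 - 9836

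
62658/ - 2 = - 31329/1 =- 31329.00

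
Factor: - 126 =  - 2^1*3^2*7^1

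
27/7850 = 27/7850=0.00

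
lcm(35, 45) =315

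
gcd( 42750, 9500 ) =4750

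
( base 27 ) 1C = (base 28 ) 1b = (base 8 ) 47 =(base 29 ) 1A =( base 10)39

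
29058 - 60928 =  - 31870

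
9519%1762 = 709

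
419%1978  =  419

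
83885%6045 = 5300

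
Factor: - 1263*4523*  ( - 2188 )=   12499057212 = 2^2*3^1*421^1 * 547^1*4523^1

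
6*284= 1704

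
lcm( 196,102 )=9996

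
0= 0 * 7262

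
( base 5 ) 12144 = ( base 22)1K0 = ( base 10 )924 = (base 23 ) 1h4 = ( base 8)1634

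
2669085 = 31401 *85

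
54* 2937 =158598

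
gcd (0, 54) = 54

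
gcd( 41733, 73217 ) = 1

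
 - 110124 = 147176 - 257300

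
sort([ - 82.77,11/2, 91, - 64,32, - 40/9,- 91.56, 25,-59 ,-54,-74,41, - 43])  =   [ - 91.56, - 82.77 , - 74,-64, - 59, - 54, - 43, - 40/9 , 11/2, 25, 32, 41, 91 ] 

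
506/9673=506/9673 = 0.05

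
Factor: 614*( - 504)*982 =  - 303885792 = -2^5 * 3^2 * 7^1*307^1 *491^1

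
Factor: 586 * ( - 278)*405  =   - 65977740 = -2^2 * 3^4 * 5^1 * 139^1*293^1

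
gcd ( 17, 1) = 1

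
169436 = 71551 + 97885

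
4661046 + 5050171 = 9711217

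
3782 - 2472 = 1310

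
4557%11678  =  4557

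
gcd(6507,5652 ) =9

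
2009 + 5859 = 7868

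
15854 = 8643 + 7211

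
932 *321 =299172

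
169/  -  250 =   -  1 + 81/250 = - 0.68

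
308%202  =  106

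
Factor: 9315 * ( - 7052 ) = -2^2*3^4 * 5^1 * 23^1 * 41^1 * 43^1 = - 65689380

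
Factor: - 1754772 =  - 2^2* 3^1 * 349^1 * 419^1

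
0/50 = 0 =0.00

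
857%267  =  56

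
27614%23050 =4564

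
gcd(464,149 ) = 1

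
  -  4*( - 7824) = 31296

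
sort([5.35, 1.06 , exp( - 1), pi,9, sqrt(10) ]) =[ exp( - 1),1.06,pi, sqrt( 10),5.35, 9]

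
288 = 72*4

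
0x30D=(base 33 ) nm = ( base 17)2bg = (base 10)781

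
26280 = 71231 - 44951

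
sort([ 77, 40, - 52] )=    [ - 52, 40, 77]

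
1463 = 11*133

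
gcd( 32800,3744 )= 32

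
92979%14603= 5361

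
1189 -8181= - 6992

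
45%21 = 3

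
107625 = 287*375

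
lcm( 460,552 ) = 2760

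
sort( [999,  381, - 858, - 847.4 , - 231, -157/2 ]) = [ - 858, - 847.4, - 231, - 157/2,381, 999]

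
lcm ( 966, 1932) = 1932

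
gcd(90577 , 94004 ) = 1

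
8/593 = 8/593 = 0.01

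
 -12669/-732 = 17 + 75/244= 17.31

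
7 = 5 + 2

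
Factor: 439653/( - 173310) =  - 146551/57770 = - 2^( - 1)*5^( - 1 )*53^( - 1 )*101^1*109^ ( - 1)*1451^1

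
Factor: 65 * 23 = 1495 = 5^1*13^1*23^1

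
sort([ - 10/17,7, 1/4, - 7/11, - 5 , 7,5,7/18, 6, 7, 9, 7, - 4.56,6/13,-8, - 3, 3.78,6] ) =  [ - 8, - 5,  -  4.56, - 3, - 7/11, - 10/17, 1/4, 7/18,6/13, 3.78, 5, 6,6, 7, 7,7, 7,9]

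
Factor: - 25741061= -113^1*227797^1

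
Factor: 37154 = 2^1*13^1  *  1429^1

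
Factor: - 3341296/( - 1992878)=1670648/996439 = 2^3*7^1 * 43^ ( - 1)*23173^ ( - 1 ) * 29833^1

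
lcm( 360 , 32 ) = 1440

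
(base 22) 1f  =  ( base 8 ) 45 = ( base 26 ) 1b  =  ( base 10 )37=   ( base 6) 101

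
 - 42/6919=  - 42/6919 = - 0.01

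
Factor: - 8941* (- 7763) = 7^1 * 1109^1 * 8941^1 =69408983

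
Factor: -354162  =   - 2^1*3^1*67^1*881^1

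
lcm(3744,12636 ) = 101088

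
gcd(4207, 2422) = 7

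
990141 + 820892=1811033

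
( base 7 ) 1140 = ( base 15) 1d0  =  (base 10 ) 420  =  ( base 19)132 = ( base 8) 644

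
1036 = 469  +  567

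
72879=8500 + 64379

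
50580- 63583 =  - 13003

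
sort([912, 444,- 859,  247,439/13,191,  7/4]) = [ - 859, 7/4,439/13,  191, 247, 444 , 912]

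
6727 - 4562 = 2165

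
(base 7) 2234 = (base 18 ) 28H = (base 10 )809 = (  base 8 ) 1451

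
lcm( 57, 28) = 1596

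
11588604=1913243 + 9675361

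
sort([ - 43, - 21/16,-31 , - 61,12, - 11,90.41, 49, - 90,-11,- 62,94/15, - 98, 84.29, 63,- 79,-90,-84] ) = [-98, - 90,-90 , - 84,-79,-62 , - 61,-43, - 31, - 11,  -  11, - 21/16 , 94/15,  12,49,63,84.29, 90.41] 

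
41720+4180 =45900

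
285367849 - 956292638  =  -670924789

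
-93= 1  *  ( - 93)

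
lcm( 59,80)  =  4720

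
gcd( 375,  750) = 375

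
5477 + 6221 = 11698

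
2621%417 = 119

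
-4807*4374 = -21025818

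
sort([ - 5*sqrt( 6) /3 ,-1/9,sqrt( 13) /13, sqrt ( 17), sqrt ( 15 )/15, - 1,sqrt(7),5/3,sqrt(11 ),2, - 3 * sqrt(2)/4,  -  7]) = [ - 7,  -  5*sqrt( 6)/3, -3*sqrt(2 )/4, - 1, -1/9, sqrt (15)/15, sqrt(13) /13,5/3,2,sqrt( 7 ),sqrt(11), sqrt( 17 ) ] 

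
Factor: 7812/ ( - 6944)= - 9/8=-2^(-3)*3^2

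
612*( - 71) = - 43452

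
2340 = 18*130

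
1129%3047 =1129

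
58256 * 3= 174768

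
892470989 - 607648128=284822861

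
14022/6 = 2337 = 2337.00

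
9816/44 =2454/11 =223.09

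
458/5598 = 229/2799 = 0.08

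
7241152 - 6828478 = 412674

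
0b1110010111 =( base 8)1627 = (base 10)919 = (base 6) 4131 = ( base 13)559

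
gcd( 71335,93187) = 1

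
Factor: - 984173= - 29^1  *33937^1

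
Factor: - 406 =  - 2^1 *7^1*29^1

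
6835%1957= 964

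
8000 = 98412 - 90412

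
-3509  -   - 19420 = 15911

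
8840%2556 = 1172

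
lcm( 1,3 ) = 3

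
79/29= 79/29 = 2.72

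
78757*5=393785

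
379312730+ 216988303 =596301033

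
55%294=55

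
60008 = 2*30004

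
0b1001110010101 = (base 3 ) 20212200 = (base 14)1B81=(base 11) 3848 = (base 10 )5013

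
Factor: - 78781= - 78781^1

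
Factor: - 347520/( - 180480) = 181/94 = 2^ (-1 )*47^(-1) *181^1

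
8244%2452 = 888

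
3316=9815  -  6499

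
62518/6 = 10419 + 2/3 = 10419.67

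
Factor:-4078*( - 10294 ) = 2^2*2039^1 *5147^1 = 41978932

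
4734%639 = 261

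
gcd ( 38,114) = 38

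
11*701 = 7711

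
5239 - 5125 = 114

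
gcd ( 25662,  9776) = 1222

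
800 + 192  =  992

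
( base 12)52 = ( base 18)38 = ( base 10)62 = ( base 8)76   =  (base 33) 1t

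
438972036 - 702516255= - 263544219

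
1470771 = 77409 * 19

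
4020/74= 54 + 12/37 = 54.32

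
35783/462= 77+19/42 = 77.45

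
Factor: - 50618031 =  - 3^1*67^1*251831^1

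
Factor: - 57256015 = -5^1*2237^1*5119^1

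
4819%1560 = 139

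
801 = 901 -100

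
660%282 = 96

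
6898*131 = 903638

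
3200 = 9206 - 6006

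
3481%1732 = 17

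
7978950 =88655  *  90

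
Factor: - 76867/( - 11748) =2^ (-2)*3^( - 1)*7^1 * 11^(-1)*79^1* 89^(  -  1)*139^1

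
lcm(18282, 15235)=91410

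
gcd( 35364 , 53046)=17682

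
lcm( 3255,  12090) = 84630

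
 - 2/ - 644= 1/322 = 0.00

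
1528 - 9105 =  - 7577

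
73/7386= 73/7386 =0.01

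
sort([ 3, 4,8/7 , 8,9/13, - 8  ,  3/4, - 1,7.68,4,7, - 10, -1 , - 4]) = [ - 10 , - 8, - 4, - 1,-1, 9/13,3/4,8/7,  3 , 4,4,  7, 7.68,8] 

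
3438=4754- 1316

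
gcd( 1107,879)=3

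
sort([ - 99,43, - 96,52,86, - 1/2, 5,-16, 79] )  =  [-99,-96, - 16, - 1/2,5,43, 52, 79, 86 ]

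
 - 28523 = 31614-60137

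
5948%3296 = 2652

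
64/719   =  64/719 = 0.09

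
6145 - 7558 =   -  1413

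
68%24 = 20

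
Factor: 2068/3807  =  2^2*3^( - 4)*11^1=44/81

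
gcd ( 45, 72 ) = 9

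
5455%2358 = 739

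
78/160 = 39/80 = 0.49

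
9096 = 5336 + 3760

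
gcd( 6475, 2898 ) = 7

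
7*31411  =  219877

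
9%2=1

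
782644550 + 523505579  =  1306150129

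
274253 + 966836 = 1241089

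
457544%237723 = 219821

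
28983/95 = 305 + 8/95 = 305.08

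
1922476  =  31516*61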